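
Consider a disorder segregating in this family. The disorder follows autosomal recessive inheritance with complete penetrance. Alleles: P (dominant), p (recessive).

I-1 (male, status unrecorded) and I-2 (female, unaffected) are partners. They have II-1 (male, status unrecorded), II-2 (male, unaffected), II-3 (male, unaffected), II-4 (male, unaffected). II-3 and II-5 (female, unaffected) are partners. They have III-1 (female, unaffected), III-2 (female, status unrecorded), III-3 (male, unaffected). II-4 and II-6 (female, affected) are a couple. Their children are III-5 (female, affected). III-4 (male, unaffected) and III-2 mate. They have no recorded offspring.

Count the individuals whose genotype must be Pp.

Obligate heterozygotes: II-4 is unaffected so carries P and passed p to III-5 (pp), so II-4 is Pp.
Every other individual is either homozygous by phenotype or has at least one consistent homozygous assignment, so the count is 1.

1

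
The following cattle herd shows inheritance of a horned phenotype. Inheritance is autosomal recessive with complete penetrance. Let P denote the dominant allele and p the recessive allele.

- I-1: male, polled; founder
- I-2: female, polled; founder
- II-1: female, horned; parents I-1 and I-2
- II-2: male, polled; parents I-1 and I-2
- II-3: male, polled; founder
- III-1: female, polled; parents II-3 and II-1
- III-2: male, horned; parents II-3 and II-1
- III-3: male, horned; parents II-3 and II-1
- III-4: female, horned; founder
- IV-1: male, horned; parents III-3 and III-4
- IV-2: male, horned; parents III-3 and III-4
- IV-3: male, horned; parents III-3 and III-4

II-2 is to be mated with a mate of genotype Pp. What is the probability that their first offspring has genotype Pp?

1/2

I-1 is polled so carries P and passed p to II-1 (pp), so I-1 is Pp.
I-2 is polled so carries P and passed p to II-1 (pp), so I-2 is Pp.
II-2 is a polled offspring of I-1 (Pp) × I-2 (Pp), whose cross gives 1/4 PP : 1/2 Pp : 1/4 pp; conditioning on being polled, II-2 is PP with probability 1/3, Pp with probability 2/3.
Summing over parental genotype combinations, P(offspring has genotype Pp) = 1/3·1/2 + 2/3·1/2 = 1/2.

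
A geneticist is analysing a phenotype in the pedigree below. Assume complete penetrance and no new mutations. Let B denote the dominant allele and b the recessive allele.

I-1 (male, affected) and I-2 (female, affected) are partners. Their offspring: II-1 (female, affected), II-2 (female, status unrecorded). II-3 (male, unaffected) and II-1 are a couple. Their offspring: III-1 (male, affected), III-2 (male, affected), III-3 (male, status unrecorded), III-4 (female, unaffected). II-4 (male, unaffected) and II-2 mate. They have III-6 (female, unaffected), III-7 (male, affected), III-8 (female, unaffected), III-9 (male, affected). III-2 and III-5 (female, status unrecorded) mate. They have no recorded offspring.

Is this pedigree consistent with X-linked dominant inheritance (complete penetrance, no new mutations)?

A consistent assignment under X-linked dominant exists: I-1 X^B Y, I-2 X^B X^b, II-1 X^B X^b, II-2 X^B X^b, II-3 X^b Y, II-4 X^b Y, III-1 X^B Y, III-2 X^B Y, III-3 X^B Y, III-4 X^b X^b, III-5 X^B X^B, III-6 X^b X^b, III-7 X^B Y, III-8 X^b X^b, III-9 X^B Y.
In this assignment every recorded phenotype matches its genotype and every non-founder's genotype is obtainable from its parents' genotypes, so the pedigree is consistent.

Yes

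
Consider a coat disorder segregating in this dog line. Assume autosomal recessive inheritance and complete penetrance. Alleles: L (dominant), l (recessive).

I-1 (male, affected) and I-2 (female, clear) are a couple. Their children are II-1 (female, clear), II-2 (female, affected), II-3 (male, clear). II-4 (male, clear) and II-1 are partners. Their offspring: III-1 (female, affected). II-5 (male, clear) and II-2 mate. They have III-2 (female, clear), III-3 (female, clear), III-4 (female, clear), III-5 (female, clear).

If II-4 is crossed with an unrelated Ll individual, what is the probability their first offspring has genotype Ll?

II-4 is clear so carries L and passed l to III-1 (ll), so II-4 is Ll.
The cross gives 1/4 LL : 1/2 Ll : 1/4 ll, so P(offspring has genotype Ll) = 1/2.

1/2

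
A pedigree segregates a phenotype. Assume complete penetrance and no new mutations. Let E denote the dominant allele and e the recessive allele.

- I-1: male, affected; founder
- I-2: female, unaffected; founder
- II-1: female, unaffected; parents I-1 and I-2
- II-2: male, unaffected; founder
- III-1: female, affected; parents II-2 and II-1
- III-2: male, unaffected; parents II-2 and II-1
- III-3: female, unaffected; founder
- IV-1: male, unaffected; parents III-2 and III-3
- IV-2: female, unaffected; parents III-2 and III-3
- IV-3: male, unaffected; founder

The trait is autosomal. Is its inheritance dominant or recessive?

recessive

II-2 and II-1 are both unaffected yet have an affected child III-1. Under dominance, an affected child requires at least one affected parent, so the trait cannot be dominant.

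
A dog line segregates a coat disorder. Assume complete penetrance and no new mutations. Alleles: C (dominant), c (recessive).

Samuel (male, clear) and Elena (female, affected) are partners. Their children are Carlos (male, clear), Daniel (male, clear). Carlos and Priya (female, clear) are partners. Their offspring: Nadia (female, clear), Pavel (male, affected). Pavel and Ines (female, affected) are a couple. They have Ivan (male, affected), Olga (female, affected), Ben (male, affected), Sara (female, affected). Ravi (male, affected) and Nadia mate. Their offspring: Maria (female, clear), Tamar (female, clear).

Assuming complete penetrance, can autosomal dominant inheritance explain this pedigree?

No

Under autosomal dominant, Pavel (affected, male) cannot arise from Carlos (clear) × Priya (clear).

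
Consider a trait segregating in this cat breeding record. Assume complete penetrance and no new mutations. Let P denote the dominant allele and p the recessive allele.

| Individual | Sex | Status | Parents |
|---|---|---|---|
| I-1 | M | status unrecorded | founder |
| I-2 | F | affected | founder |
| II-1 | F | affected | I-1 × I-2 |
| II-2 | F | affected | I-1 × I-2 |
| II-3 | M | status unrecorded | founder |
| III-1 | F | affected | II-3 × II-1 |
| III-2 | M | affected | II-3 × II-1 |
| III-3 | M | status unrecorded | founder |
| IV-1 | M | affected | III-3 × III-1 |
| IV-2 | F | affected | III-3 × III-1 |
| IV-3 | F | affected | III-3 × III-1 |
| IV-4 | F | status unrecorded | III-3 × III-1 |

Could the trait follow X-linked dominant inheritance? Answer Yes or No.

A consistent assignment under X-linked dominant exists: I-1 X^P Y, I-2 X^P X^P, II-1 X^P X^P, II-2 X^P X^P, II-3 X^P Y, III-1 X^P X^P, III-2 X^P Y, III-3 X^P Y, IV-1 X^P Y, IV-2 X^P X^P, IV-3 X^P X^P, IV-4 X^P X^P.
In this assignment every recorded phenotype matches its genotype and every non-founder's genotype is obtainable from its parents' genotypes, so the pedigree is consistent.

Yes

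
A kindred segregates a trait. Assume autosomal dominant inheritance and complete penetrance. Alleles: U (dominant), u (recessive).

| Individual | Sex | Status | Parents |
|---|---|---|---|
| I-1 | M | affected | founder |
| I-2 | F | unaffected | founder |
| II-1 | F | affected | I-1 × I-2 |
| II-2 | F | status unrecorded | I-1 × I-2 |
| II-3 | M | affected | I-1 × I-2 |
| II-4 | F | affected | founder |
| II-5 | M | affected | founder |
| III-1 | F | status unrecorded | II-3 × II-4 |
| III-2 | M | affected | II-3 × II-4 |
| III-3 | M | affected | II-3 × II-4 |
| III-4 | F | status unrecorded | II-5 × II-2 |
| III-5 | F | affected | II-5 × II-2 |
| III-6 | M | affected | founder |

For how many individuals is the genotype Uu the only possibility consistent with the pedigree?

Obligate heterozygotes: II-1 is affected so carries U and received u from I-2 (uu), so II-1 is Uu; II-3 is affected so carries U and received u from I-2 (uu), so II-3 is Uu.
Every other individual is either homozygous by phenotype or has at least one consistent homozygous assignment, so the count is 2.

2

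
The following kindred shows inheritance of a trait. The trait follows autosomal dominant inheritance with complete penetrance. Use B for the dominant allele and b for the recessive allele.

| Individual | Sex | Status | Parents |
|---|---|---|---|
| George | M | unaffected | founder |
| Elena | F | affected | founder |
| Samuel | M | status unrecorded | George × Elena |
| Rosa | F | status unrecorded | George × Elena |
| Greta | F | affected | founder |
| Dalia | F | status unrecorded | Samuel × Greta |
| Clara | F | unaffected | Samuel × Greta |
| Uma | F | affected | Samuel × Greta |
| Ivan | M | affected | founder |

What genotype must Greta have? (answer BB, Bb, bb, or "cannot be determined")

From phenotype alone, Greta is BB or Bb.
Greta is affected so carries B and passed b to Clara (bb), so Greta is Bb.

Bb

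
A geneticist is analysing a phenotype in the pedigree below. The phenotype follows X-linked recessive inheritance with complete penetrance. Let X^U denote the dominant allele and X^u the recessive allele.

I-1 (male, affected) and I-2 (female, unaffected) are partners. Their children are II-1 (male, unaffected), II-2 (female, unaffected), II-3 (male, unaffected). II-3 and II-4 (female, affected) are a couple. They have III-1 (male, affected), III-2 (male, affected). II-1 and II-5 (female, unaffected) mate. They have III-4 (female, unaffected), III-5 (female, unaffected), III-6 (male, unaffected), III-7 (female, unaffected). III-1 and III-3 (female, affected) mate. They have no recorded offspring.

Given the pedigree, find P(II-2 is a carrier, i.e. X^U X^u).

1

II-2 is unaffected so carries U and received u from I-1 (X^u Y), so II-2 is X^U X^u, giving P(X^U X^u) = 1.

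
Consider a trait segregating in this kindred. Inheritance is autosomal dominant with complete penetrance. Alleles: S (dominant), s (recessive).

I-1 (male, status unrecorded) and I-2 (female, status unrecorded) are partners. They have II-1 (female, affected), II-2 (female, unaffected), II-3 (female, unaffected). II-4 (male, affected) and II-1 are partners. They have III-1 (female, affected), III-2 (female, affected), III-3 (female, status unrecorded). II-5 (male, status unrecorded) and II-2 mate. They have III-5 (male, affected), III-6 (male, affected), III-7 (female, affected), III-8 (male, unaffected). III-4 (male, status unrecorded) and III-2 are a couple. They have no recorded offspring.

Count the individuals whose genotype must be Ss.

4

Obligate heterozygotes: II-5 passed S to III-5 (Ss, whose s came from II-2) and passed s to III-8 (ss), so II-5 is Ss; III-5 is affected so carries S and received s from II-2 (ss), so III-5 is Ss; III-6 is affected so carries S and received s from II-2 (ss), so III-6 is Ss; III-7 is affected so carries S and received s from II-2 (ss), so III-7 is Ss.
Every other individual is either homozygous by phenotype or has at least one consistent homozygous assignment, so the count is 4.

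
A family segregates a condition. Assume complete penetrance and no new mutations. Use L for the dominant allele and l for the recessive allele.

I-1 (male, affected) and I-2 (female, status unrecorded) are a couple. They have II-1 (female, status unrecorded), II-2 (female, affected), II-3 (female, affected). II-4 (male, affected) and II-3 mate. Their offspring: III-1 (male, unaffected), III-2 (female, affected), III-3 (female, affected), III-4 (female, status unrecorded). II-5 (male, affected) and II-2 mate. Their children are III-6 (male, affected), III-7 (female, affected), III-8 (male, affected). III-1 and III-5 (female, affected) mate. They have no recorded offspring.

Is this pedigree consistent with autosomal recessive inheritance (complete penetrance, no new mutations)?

Under autosomal recessive, III-1 (unaffected, male) cannot arise from II-4 (affected) × II-3 (affected).

No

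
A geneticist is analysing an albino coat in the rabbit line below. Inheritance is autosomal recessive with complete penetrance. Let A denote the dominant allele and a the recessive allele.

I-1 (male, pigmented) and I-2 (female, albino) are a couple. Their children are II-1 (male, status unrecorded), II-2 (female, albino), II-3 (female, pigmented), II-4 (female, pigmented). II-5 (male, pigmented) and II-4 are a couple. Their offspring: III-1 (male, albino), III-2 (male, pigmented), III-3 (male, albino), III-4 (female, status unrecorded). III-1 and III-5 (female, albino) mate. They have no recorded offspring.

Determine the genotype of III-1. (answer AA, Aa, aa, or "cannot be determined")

III-1 is albino, so III-1 is aa.

aa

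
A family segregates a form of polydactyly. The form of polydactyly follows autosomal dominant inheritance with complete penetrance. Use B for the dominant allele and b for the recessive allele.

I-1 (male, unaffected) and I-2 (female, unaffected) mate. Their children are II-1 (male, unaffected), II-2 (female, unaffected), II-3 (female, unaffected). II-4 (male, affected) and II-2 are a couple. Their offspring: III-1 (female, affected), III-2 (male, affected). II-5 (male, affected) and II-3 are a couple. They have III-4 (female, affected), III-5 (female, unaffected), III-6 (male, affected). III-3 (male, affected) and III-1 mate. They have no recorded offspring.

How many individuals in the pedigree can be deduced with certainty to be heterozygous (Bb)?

5

Obligate heterozygotes: II-5 is affected so carries B and passed b to III-5 (bb), so II-5 is Bb; III-1 is affected so carries B and received b from II-2 (bb), so III-1 is Bb; III-2 is affected so carries B and received b from II-2 (bb), so III-2 is Bb; III-4 is affected so carries B and received b from II-3 (bb), so III-4 is Bb; III-6 is affected so carries B and received b from II-3 (bb), so III-6 is Bb.
Every other individual is either homozygous by phenotype or has at least one consistent homozygous assignment, so the count is 5.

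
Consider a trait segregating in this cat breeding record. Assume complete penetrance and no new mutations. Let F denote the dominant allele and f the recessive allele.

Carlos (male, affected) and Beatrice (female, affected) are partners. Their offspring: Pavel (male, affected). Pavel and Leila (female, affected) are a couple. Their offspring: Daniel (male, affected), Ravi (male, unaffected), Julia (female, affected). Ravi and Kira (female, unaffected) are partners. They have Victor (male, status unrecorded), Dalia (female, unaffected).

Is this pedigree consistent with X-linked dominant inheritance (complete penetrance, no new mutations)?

A consistent assignment under X-linked dominant exists: Carlos X^F Y, Beatrice X^F X^F, Pavel X^F Y, Leila X^F X^f, Daniel X^F Y, Ravi X^f Y, Julia X^F X^F, Kira X^f X^f, Victor X^f Y, Dalia X^f X^f.
In this assignment every recorded phenotype matches its genotype and every non-founder's genotype is obtainable from its parents' genotypes, so the pedigree is consistent.

Yes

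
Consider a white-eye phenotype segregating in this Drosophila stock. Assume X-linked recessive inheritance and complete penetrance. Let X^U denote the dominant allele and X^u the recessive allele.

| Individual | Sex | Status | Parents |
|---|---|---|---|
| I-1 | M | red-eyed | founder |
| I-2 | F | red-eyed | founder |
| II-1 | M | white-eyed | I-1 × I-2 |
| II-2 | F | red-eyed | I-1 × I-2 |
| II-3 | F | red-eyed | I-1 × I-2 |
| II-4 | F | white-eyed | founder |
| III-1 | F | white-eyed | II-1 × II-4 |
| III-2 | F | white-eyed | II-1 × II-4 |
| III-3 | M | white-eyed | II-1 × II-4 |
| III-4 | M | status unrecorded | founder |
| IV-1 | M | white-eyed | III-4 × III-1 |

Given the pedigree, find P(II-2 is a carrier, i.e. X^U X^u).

1/2

I-1 is red-eyed, so I-1 is X^U Y.
I-2 is red-eyed so carries U and passed u to II-1 (X^u Y), so I-2 is X^U X^u.
Their cross gives offspring ratios 1/2 X^U X^U : 1/2 X^U X^u. Conditioning on II-2 being red-eyed, P(X^U X^u) = 1/2 / 1 = 1/2.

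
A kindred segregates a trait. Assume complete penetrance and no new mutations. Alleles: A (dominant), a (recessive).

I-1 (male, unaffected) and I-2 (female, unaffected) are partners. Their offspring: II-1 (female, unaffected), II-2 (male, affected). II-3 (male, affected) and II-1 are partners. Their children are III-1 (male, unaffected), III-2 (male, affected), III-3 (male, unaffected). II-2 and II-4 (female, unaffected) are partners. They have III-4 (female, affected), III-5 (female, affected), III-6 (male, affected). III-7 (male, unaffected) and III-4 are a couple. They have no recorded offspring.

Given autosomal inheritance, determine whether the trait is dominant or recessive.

I-1 and I-2 are both unaffected yet have an affected child II-2. Under dominance, an affected child requires at least one affected parent, so the trait cannot be dominant.

recessive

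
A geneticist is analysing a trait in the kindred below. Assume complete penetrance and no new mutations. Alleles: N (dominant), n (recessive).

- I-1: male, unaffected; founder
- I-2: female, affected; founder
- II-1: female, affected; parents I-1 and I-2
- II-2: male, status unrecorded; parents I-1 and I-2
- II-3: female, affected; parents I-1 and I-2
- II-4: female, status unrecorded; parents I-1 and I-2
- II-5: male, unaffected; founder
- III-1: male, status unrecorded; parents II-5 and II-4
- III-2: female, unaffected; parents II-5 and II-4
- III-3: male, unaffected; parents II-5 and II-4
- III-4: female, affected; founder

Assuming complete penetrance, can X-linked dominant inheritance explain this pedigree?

Yes

A consistent assignment under X-linked dominant exists: I-1 X^n Y, I-2 X^N X^N, II-1 X^N X^n, II-2 X^N Y, II-3 X^N X^n, II-4 X^N X^n, II-5 X^n Y, III-1 X^N Y, III-2 X^n X^n, III-3 X^n Y, III-4 X^N X^N.
In this assignment every recorded phenotype matches its genotype and every non-founder's genotype is obtainable from its parents' genotypes, so the pedigree is consistent.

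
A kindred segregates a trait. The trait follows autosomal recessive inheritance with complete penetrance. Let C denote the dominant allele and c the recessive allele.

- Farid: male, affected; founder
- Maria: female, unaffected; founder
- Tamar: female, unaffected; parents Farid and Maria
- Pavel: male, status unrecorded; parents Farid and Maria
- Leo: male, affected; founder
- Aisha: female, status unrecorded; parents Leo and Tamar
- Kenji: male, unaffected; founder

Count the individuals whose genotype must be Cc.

Obligate heterozygotes: Tamar is unaffected so carries C and received c from Farid (cc), so Tamar is Cc.
Every other individual is either homozygous by phenotype or has at least one consistent homozygous assignment, so the count is 1.

1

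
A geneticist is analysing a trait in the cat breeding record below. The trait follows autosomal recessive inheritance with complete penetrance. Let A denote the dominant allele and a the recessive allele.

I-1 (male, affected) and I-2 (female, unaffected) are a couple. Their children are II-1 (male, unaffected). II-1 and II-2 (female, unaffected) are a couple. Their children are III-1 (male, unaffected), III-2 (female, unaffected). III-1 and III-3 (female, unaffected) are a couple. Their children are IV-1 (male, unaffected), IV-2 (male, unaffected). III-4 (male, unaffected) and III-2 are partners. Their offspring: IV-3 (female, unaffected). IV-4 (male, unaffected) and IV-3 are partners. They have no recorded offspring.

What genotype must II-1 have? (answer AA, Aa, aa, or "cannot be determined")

Aa

From phenotype alone, II-1 is AA or Aa.
II-1 is unaffected so carries A and received a from I-1 (aa), so II-1 is Aa.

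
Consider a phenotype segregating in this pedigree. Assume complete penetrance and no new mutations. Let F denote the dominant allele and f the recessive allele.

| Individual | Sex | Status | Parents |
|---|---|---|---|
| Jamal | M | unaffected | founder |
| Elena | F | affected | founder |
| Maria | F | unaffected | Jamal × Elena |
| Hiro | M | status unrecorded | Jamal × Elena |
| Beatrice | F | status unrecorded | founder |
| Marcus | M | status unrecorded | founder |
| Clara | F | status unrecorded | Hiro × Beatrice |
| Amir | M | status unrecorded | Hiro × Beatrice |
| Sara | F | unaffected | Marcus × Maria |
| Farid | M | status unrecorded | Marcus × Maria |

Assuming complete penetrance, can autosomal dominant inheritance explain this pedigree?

A consistent assignment under autosomal dominant exists: Jamal ff, Elena Ff, Maria ff, Hiro Ff, Beatrice FF, Marcus Ff, Clara FF, Amir FF, Sara ff, Farid Ff.
In this assignment every recorded phenotype matches its genotype and every non-founder's genotype is obtainable from its parents' genotypes, so the pedigree is consistent.

Yes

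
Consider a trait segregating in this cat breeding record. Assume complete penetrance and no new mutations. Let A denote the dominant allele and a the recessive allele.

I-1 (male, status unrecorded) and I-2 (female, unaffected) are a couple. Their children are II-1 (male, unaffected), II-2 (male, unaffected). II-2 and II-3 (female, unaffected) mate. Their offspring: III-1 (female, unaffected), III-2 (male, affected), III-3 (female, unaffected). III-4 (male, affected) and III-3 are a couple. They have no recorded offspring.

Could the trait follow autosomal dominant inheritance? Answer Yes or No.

Under autosomal dominant, III-2 (affected, male) cannot arise from II-2 (unaffected) × II-3 (unaffected).

No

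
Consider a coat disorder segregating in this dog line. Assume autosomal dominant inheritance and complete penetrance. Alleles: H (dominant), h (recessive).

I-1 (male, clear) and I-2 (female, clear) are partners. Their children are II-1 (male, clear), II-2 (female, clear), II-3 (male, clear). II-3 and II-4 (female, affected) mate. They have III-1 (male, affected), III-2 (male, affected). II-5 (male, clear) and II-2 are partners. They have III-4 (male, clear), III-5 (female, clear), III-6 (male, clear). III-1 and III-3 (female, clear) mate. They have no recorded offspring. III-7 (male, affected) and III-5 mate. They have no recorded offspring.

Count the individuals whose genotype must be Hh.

Obligate heterozygotes: III-1 is affected so carries H and received h from II-3 (hh), so III-1 is Hh; III-2 is affected so carries H and received h from II-3 (hh), so III-2 is Hh.
Every other individual is either homozygous by phenotype or has at least one consistent homozygous assignment, so the count is 2.

2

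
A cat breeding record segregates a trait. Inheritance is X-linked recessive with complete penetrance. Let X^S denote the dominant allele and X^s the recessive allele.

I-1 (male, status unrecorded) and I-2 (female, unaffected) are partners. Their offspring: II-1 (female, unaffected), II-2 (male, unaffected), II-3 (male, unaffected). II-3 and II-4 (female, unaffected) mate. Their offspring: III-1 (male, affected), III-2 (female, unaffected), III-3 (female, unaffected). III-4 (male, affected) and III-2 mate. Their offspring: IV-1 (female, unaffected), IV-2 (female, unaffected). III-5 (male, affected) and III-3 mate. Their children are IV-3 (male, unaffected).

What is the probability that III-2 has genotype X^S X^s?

1/5

II-3 is unaffected, so II-3 is X^S Y.
II-4 is unaffected so carries S and passed s to III-1 (X^s Y), so II-4 is X^S X^s.
Their cross gives offspring ratios 1/2 X^S X^S : 1/2 X^S X^s. Conditioning on III-2 being unaffected, P(X^S X^s) = 1/2 / 1 = 1/2 before taking III-2's own offspring into account.
III-4 is affected, so III-4 is X^s Y.
Now use III-2's offspring. Probability of each recorded status — unaffected daughter IV-1: 1/2 if III-2 is X^S X^s, 1 if X^S X^S; unaffected daughter IV-2: 1/2 if III-2 is X^S X^s, 1 if X^S X^S.
Bayes: P(X^S X^s) = 1/2·1/4 / (1/2·1/4 + 1/2·1) = 1/5.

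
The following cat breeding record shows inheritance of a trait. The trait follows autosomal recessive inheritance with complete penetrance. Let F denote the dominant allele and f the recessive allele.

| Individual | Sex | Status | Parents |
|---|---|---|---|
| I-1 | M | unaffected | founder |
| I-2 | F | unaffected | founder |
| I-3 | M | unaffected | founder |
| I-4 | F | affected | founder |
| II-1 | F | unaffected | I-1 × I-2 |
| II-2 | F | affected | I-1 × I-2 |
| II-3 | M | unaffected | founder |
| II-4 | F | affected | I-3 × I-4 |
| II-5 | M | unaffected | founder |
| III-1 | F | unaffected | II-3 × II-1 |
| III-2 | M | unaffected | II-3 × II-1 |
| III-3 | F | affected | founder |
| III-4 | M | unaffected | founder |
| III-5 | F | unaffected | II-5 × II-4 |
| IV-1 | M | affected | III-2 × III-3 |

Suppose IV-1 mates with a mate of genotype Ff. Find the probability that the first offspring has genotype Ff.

IV-1 is affected, so IV-1 is ff.
The cross gives 1/2 Ff : 1/2 ff, so P(offspring has genotype Ff) = 1/2.

1/2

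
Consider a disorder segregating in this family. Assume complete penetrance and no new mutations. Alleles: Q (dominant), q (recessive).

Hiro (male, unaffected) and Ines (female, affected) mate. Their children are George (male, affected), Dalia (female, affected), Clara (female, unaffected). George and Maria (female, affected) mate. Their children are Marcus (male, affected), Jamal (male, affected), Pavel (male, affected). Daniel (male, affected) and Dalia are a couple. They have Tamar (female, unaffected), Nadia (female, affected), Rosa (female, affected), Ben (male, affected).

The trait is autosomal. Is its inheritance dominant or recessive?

Daniel and Dalia are both affected yet have an unaffected child Tamar. Under a recessive model two affected parents are homozygous and every child would be affected, so the trait cannot be recessive.

dominant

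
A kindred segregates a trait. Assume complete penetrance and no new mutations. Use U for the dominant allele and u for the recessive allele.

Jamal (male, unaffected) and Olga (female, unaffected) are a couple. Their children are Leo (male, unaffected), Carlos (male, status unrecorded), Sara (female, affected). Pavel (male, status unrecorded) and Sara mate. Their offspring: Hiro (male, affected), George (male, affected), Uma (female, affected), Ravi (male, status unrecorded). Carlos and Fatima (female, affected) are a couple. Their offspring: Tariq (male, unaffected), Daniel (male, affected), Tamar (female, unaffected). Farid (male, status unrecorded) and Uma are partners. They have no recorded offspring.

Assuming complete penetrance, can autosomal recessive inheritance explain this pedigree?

Yes

A consistent assignment under autosomal recessive exists: Jamal Uu, Olga Uu, Leo UU, Carlos Uu, Sara uu, Pavel Uu, Fatima uu, Hiro uu, George uu, Uma uu, Ravi Uu, Farid UU, Tariq Uu, Daniel uu, Tamar Uu.
In this assignment every recorded phenotype matches its genotype and every non-founder's genotype is obtainable from its parents' genotypes, so the pedigree is consistent.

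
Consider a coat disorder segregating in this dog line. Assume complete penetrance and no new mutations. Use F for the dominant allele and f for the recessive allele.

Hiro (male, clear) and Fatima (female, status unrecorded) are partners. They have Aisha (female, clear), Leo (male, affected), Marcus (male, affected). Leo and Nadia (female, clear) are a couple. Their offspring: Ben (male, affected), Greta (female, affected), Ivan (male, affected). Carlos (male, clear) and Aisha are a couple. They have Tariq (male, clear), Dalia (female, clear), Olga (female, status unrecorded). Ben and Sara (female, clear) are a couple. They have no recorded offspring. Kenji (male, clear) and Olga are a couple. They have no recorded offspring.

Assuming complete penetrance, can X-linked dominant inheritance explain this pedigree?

No

Under X-linked dominant, Ben (affected, male) cannot arise from Leo (affected) × Nadia (clear).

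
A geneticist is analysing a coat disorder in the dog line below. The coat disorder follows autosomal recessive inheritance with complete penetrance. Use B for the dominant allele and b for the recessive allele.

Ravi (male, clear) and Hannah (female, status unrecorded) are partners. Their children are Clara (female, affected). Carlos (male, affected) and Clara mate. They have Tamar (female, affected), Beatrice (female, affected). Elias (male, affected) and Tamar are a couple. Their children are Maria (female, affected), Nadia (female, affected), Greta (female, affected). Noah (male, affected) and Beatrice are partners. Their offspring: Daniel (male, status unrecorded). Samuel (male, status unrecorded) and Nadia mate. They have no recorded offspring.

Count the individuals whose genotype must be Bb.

Obligate heterozygotes: Ravi is clear so carries B and passed b to Clara (bb), so Ravi is Bb.
Every other individual is either homozygous by phenotype or has at least one consistent homozygous assignment, so the count is 1.

1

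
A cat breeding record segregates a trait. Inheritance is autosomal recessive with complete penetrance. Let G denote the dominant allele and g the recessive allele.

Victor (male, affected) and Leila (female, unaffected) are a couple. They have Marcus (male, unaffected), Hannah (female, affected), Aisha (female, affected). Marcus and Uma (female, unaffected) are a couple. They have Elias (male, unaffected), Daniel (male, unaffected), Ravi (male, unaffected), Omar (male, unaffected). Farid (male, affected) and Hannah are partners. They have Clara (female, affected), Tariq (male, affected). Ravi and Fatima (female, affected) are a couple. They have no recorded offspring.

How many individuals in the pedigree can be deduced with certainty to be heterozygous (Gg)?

Obligate heterozygotes: Leila is unaffected so carries G and passed g to Hannah (gg), so Leila is Gg; Marcus is unaffected so carries G and received g from Victor (gg), so Marcus is Gg.
Every other individual is either homozygous by phenotype or has at least one consistent homozygous assignment, so the count is 2.

2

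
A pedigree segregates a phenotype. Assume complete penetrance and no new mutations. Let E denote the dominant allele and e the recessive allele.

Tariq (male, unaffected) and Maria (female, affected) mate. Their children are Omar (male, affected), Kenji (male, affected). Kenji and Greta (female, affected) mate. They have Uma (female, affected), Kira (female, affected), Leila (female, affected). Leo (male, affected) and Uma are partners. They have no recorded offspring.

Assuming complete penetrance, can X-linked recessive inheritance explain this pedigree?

A consistent assignment under X-linked recessive exists: Tariq X^E Y, Maria X^e X^e, Omar X^e Y, Kenji X^e Y, Greta X^e X^e, Uma X^e X^e, Kira X^e X^e, Leila X^e X^e, Leo X^e Y.
In this assignment every recorded phenotype matches its genotype and every non-founder's genotype is obtainable from its parents' genotypes, so the pedigree is consistent.

Yes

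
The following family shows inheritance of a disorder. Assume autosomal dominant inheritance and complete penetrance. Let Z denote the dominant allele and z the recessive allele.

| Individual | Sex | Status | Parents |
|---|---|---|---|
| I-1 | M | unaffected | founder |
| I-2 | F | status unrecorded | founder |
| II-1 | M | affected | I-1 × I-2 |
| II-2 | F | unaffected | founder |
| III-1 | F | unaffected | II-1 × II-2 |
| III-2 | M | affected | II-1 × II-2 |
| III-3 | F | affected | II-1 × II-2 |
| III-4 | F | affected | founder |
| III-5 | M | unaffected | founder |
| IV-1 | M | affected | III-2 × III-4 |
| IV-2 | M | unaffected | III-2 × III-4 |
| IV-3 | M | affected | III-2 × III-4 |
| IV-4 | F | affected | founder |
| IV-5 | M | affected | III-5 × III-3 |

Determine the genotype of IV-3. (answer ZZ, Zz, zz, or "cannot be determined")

cannot be determined

IV-3's phenotype allows ZZ or Zz, and no parent or child forces a single allele at both positions; consistent genotype assignments exist with IV-3 as ZZ or Zz.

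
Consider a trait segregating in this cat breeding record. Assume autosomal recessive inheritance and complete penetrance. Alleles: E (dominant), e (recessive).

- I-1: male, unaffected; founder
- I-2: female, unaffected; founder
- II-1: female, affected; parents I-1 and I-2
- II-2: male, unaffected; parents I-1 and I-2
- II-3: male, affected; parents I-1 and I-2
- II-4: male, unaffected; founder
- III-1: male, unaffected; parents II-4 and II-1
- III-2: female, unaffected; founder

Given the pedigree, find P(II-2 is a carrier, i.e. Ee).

I-1 is unaffected so carries E and passed e to II-1 (ee), so I-1 is Ee.
I-2 is unaffected so carries E and passed e to II-1 (ee), so I-2 is Ee.
Their cross gives offspring ratios 1/4 EE : 1/2 Ee : 1/4 ee. Conditioning on II-2 being unaffected, P(Ee) = 1/2 / 3/4 = 2/3.

2/3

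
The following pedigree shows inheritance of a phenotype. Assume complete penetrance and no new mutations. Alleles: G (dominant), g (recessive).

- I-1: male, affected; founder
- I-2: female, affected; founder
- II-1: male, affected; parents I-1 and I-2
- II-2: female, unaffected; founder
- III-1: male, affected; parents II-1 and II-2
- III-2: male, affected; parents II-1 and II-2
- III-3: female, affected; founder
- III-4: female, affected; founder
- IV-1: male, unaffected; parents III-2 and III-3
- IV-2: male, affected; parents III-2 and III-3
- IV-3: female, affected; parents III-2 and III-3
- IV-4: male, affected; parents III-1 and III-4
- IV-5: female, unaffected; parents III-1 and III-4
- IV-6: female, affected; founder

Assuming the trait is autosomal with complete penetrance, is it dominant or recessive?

dominant

III-2 and III-3 are both affected yet have an unaffected child IV-1. Under a recessive model two affected parents are homozygous and every child would be affected, so the trait cannot be recessive.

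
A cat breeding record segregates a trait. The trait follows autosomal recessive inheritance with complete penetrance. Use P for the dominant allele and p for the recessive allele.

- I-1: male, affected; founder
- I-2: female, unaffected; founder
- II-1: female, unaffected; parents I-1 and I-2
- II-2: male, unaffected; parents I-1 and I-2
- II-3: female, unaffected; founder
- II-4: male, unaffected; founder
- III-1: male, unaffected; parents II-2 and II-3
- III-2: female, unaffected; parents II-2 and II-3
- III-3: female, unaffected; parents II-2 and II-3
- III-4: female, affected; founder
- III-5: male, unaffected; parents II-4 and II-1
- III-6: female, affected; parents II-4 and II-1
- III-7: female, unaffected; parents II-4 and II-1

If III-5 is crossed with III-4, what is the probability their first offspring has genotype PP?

II-4 is unaffected so carries P and passed p to III-6 (pp), so II-4 is Pp.
II-1 is unaffected so carries P and received p from I-1 (pp), so II-1 is Pp.
III-5 is an unaffected offspring of II-4 (Pp) × II-1 (Pp), whose cross gives 1/4 PP : 1/2 Pp : 1/4 pp; conditioning on being unaffected, III-5 is PP with probability 1/3, Pp with probability 2/3.
III-4 is affected, so III-4 is pp.
Summing over parental genotype combinations, P(offspring has genotype PP) = 0 = 0.

0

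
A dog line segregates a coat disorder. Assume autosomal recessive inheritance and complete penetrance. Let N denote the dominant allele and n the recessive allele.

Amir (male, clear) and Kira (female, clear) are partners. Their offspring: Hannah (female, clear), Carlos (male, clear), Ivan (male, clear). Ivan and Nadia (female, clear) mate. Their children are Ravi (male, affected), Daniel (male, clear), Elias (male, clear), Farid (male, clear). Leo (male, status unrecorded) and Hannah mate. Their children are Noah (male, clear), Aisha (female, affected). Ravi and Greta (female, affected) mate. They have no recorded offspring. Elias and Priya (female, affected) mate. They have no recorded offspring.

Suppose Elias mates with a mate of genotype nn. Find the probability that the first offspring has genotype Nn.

Ivan is clear so carries N and passed n to Ravi (nn), so Ivan is Nn.
Nadia is clear so carries N and passed n to Ravi (nn), so Nadia is Nn.
Elias is a clear offspring of Ivan (Nn) × Nadia (Nn), whose cross gives 1/4 NN : 1/2 Nn : 1/4 nn; conditioning on being clear, Elias is NN with probability 1/3, Nn with probability 2/3.
Summing over parental genotype combinations, P(offspring has genotype Nn) = 1/3·1 + 2/3·1/2 = 2/3.

2/3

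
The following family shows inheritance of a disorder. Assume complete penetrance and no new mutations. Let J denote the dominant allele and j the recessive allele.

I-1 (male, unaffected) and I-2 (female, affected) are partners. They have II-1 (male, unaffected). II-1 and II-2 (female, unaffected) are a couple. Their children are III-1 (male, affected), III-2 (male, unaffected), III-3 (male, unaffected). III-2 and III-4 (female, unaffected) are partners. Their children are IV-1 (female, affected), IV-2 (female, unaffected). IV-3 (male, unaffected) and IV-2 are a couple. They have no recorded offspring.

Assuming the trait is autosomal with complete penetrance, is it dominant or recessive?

recessive

II-1 and II-2 are both unaffected yet have an affected child III-1. Under dominance, an affected child requires at least one affected parent, so the trait cannot be dominant.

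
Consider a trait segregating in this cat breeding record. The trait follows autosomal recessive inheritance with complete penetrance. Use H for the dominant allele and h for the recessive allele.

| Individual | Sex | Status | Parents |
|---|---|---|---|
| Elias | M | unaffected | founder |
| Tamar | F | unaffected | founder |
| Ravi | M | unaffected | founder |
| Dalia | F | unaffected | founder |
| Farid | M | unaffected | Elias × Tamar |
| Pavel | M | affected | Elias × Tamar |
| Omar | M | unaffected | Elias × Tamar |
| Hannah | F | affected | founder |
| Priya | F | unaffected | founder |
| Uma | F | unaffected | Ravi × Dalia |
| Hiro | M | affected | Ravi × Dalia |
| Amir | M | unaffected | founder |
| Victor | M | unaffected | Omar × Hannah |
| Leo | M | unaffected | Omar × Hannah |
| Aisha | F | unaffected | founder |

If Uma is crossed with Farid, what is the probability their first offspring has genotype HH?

4/9

Ravi is unaffected so carries H and passed h to Hiro (hh), so Ravi is Hh.
Dalia is unaffected so carries H and passed h to Hiro (hh), so Dalia is Hh.
Uma is an unaffected offspring of Ravi (Hh) × Dalia (Hh), whose cross gives 1/4 HH : 1/2 Hh : 1/4 hh; conditioning on being unaffected, Uma is HH with probability 1/3, Hh with probability 2/3.
Elias is unaffected so carries H and passed h to Pavel (hh), so Elias is Hh.
Tamar is unaffected so carries H and passed h to Pavel (hh), so Tamar is Hh.
Farid is an unaffected offspring of Elias (Hh) × Tamar (Hh), whose cross gives 1/4 HH : 1/2 Hh : 1/4 hh; conditioning on being unaffected, Farid is HH with probability 1/3, Hh with probability 2/3.
Summing over parental genotype combinations, P(offspring has genotype HH) = 1/9·1 + 2/9·1/2 + 2/9·1/2 + 4/9·1/4 = 4/9.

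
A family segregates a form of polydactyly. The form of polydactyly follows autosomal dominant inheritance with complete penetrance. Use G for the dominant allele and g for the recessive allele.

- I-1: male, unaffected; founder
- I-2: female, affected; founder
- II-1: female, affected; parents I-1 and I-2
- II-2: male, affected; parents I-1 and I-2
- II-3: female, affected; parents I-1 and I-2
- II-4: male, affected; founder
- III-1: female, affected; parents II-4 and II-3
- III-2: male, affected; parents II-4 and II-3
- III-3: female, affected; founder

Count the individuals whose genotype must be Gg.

Obligate heterozygotes: II-1 is affected so carries G and received g from I-1 (gg), so II-1 is Gg; II-2 is affected so carries G and received g from I-1 (gg), so II-2 is Gg; II-3 is affected so carries G and received g from I-1 (gg), so II-3 is Gg.
Every other individual is either homozygous by phenotype or has at least one consistent homozygous assignment, so the count is 3.

3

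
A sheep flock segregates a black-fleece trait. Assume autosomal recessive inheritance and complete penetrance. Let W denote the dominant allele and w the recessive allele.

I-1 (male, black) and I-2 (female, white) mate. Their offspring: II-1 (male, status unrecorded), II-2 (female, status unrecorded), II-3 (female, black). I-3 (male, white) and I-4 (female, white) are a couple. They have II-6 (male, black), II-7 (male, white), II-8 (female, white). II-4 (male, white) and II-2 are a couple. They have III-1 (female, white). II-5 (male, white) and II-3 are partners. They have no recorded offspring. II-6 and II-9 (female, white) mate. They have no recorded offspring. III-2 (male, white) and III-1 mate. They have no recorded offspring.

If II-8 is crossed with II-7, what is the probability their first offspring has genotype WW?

4/9

I-3 is white so carries W and passed w to II-6 (ww), so I-3 is Ww.
I-4 is white so carries W and passed w to II-6 (ww), so I-4 is Ww.
II-8 is a white offspring of I-3 (Ww) × I-4 (Ww), whose cross gives 1/4 WW : 1/2 Ww : 1/4 ww; conditioning on being white, II-8 is WW with probability 1/3, Ww with probability 2/3.
II-7 is a white offspring of I-3 (Ww) × I-4 (Ww), whose cross gives 1/4 WW : 1/2 Ww : 1/4 ww; conditioning on being white, II-7 is WW with probability 1/3, Ww with probability 2/3.
Summing over parental genotype combinations, P(offspring has genotype WW) = 1/9·1 + 2/9·1/2 + 2/9·1/2 + 4/9·1/4 = 4/9.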